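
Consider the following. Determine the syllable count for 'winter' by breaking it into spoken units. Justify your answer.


Break 'winter' into syllables: win-ter -> win | ter = 2 syllables

2 syllables


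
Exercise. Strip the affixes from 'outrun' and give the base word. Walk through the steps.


Remove prefix 'out' from 'outrun' to get root 'run'.

run


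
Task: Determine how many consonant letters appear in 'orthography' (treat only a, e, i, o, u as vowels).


Consonants in 'orthography': r, t, h, g, r, p, h, y = 8 consonants.

8


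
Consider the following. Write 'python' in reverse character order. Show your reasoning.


Reverse 'python' character by character: 'nohtyp'.

nohtyp


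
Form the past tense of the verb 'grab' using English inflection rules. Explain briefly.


Apply rule: Double final consonant and add -ed. 'grab' becomes 'grabbed'.

grabbed


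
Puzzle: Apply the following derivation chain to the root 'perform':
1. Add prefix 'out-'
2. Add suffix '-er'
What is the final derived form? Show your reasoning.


Step 1: Add prefix 'out-' to 'perform' = 'outperform'
Step 2: Add suffix '-er' to 'outperform' = 'outperformer'

outperformer


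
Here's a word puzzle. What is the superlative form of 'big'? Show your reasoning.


Apply superlative formation (double final consonant, add -est): 'big' -> 'biggest'.

biggest


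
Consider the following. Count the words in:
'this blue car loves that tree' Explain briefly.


Split into words: this | blue | car | loves | that | tree = 6 words.

6


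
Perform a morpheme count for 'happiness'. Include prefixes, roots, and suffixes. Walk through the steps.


Decomposition: happy (root) + -ness (suffix) = 2 morpheme(s)

2 morphemes


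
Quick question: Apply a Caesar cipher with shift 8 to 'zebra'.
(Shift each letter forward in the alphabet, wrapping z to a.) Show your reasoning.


Shift each letter by 8: z -> h, e -> m, b -> j, r -> z, a -> i. Result: 'hmjzi'.

hmjzi


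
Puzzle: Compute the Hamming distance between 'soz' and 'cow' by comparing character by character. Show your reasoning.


Alignment:
Position 1: 's' vs 'c' = DIFFER
Position 2: 'o' vs 'o' = match
Position 3: 'z' vs 'w' = DIFFER
Total differences: 2

2


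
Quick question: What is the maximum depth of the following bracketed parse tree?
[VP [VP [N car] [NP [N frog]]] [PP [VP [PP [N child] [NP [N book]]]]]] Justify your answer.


Count bracket nesting levels:
'[' at pos 0: depth = 1
'[' at pos 4: depth = 2
'[' at pos 8: depth = 3
'[' at pos 16: depth = 3
'[' at pos 20: depth = 4
'[' at pos 31: depth = 2
'[' at pos 35: depth = 3
'[' at pos 39: depth = 4
'[' at pos 43: depth = 5
'[' at pos 53: depth = 5
'[' at pos 57: depth = 6
Maximum depth reached: 6

6


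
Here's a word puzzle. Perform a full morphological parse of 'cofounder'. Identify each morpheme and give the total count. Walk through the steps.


Step 1: Identify prefix: 'co' (meaning: together)
Step 2: Identify root: 'found'
Step 3: Identify suffix(es): 'er'
Decomposition: co- (prefix: together) + found (root) + -er (suffix: one who)
Total morphemes: 3

3 morphemes (co- (prefix: together) + found (root) + -er (suffix: one who))


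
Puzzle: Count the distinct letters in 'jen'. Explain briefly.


Unique letters in 'jen': {e, j, n} = 3 distinct letters.

3


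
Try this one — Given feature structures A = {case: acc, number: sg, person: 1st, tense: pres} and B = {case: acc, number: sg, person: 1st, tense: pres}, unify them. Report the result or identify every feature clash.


Compare features:
case: A=acc vs B=acc -> unified: acc
number: A=sg vs B=sg -> unified: sg
person: A=1st vs B=1st -> unified: 1st
tense: A=pres vs B=pres -> unified: pres
No clashes found.

Unified: {case: acc, number: sg, person: 1st, tense: pres}


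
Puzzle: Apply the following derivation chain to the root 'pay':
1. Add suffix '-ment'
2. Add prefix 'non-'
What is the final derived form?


Step 1: Add suffix '-ment' to 'pay' = 'payment'
Step 2: Add prefix 'non-' to 'payment' = 'nonpayment'

nonpayment


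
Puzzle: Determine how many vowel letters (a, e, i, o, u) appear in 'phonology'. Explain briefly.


Vowels in 'phonology': o, o, o = 3 vowels.

3


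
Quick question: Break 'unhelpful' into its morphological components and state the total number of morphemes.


Step 1: Identify prefix: 'un' (meaning: not/reverse)
Step 2: Identify root: 'help'
Step 3: Identify suffix(es): 'ful'
Decomposition: un- (prefix: not/reverse) + help (root) + -ful (suffix: full of)
Total morphemes: 3

3 morphemes (un- (prefix: not/reverse) + help (root) + -ful (suffix: full of))


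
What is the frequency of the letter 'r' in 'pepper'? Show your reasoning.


Letter 'r' in 'pepper': found at position(s) 6 = 1 occurrence(s).

1


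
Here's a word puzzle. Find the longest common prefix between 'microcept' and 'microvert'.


Compare from the start: 5 characters match: 'micro'. Mismatch at position 6: 'c' vs 'v'.

micro


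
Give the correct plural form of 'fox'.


Apply rule: Add -es (sibilant/fricative ending). 'fox' becomes 'foxes'.

foxes


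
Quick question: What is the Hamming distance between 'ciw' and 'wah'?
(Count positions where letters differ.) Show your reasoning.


Alignment:
Position 1: 'c' vs 'w' = DIFFER
Position 2: 'i' vs 'a' = DIFFER
Position 3: 'w' vs 'h' = DIFFER
Total differences: 3

3


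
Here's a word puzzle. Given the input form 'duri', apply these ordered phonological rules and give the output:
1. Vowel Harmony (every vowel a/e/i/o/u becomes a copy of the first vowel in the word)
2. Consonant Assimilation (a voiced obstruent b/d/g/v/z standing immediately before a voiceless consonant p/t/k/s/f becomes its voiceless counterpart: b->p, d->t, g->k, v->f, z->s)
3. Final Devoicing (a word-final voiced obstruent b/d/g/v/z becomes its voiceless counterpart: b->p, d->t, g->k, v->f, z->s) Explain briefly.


Starting form: 'duri'
Rule 1: Vowel Harmony: all vowels become 'u' (matching first vowel). 'duri' -> 'duru'
Rule 2: Consonant Assimilation: no voiced obstruent (b/d/g/v/z) stands immediately before a voiceless consonant (p/t/k/s/f). No change.
Rule 3: Final Devoicing: the word ends in the vowel 'u', not a consonant. No change.
Final form: 'duru'

duru


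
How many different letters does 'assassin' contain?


Unique letters in 'assassin': {a, i, n, s} = 4 distinct letters.

4


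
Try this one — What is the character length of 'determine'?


Spell out 'determine' and number each letter: d(1), e(2), t(3), e(4), r(5), m(6), i(7), n(8), e(9). Total: 9 letters.

9


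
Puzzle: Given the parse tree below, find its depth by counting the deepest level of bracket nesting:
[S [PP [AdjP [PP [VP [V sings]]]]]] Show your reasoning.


Count bracket nesting levels:
'[' at pos 0: depth = 1
'[' at pos 3: depth = 2
'[' at pos 7: depth = 3
'[' at pos 13: depth = 4
'[' at pos 17: depth = 5
'[' at pos 21: depth = 6
Maximum depth reached: 6

6


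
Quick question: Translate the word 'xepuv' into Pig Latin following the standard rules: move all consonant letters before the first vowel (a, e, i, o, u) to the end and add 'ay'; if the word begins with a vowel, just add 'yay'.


'xepuv': move consonant cluster 'x' to end and add 'ay': 'epuvxay'.

epuvxay


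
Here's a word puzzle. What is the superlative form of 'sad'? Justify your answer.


Apply superlative formation (double final consonant, add -est): 'sad' -> 'saddest'.

saddest


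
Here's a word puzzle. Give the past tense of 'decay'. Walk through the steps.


Apply rule: Add -ed. 'decay' becomes 'decayed'.

decayed


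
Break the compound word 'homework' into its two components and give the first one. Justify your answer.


Split 'homework' into 'home' + 'work'. The first part is 'home'.

home


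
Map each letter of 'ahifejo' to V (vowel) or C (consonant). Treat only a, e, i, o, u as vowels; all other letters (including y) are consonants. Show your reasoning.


Letter mapping: a = V, h = C, i = V, f = C, e = V, j = C, o = V.

VCVCVCV


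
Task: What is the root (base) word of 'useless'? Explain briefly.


Remove suffix '-less' from 'useless' to get root 'use'.

use


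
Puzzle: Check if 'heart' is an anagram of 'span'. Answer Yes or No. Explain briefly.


Sorted letters of 'heart': 'aehrt'
Sorted letters of 'span': 'anps'
They do not match.

No


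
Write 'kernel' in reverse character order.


Reverse 'kernel' character by character: 'lenrek'.

lenrek


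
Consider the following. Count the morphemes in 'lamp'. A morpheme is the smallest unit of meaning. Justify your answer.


Decomposition: lamp (free morpheme) = 1 morpheme(s)

1 morphemes


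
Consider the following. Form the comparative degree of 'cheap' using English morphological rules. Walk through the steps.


Apply comparative formation (add -er): 'cheap' -> 'cheaper'.

cheaper


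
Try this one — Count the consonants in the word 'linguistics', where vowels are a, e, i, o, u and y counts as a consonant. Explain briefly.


Consonants in 'linguistics': l, n, g, s, t, c, s = 7 consonants.

7


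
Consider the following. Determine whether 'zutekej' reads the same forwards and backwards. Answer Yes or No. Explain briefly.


Forward: 'zutekej'
Reversed: 'jeketuz'
They differ.

No


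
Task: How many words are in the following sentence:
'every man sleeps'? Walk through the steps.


Split into words: every | man | sleeps = 3 words.

3


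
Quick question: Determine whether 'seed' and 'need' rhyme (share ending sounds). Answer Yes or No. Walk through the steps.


Rime (stressed vowel + following sounds) of 'seed': -eed = /iːd/
Rime of 'need': -eed = /iːd/
/iːd/ and /iːd/ are the same ending sound, so the words rhyme.

Yes


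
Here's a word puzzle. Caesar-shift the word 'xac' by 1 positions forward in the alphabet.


Shift each letter by 1: x -> y, a -> b, c -> d. Result: 'ybd'.

ybd


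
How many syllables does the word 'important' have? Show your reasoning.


Break 'important' into syllables: im-por-tant -> im | por | tant = 3 syllables

3 syllables


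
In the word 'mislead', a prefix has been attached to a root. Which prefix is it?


The word 'mislead' = 'mis' (prefix) + 'lead' (root). The prefix is 'mis'.

mis


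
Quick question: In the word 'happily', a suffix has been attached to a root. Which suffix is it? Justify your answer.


The word 'happily' = 'happy' (root) + '-ly' (suffix). The suffix is '-ly'.

ly


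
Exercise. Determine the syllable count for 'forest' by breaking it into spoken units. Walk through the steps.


Break 'forest' into syllables: for-est -> for | est = 2 syllables

2 syllables


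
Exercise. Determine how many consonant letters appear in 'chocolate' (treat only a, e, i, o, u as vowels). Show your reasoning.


Consonants in 'chocolate': c, h, c, l, t = 5 consonants.

5


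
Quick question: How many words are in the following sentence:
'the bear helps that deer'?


Split into words: the | bear | helps | that | deer = 5 words.

5


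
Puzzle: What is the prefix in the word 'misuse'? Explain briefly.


The word 'misuse' = 'mis' (prefix) + 'use' (root). The prefix is 'mis'.

mis


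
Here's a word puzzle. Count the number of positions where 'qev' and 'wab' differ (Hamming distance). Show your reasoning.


Alignment:
Position 1: 'q' vs 'w' = DIFFER
Position 2: 'e' vs 'a' = DIFFER
Position 3: 'v' vs 'b' = DIFFER
Total differences: 3

3


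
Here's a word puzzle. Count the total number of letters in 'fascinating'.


Spell out 'fascinating' and number each letter: f(1), a(2), s(3), c(4), i(5), n(6), a(7), t(8), i(9), n(10), g(11). Total: 11 letters.

11


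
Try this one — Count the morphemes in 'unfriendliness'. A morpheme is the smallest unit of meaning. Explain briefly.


Decomposition: un- (prefix) + friend (root) + -ly (suffix) + -ness (suffix) = 4 morpheme(s)

4 morphemes


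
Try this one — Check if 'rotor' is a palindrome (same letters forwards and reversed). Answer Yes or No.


Forward: 'rotor'
Reversed: 'rotor'
They are identical.

Yes


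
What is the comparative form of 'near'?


Apply comparative formation (add -er): 'near' -> 'nearer'.

nearer


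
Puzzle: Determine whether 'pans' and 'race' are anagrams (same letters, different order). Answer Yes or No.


Sorted letters of 'pans': 'anps'
Sorted letters of 'race': 'acer'
They do not match.

No


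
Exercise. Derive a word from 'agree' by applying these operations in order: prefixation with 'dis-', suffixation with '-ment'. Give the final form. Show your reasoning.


Step 1: Add prefix 'dis-' to 'agree' = 'disagree'
Step 2: Add suffix '-ment' to 'disagree' = 'disagreement'

disagreement


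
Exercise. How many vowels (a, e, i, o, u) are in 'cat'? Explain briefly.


Vowels in 'cat': a = 1 vowels.

1


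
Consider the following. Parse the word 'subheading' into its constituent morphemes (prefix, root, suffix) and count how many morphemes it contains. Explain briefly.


Step 1: Identify prefix: 'sub' (meaning: below)
Step 2: Identify root: 'head'
Step 3: Identify suffix(es): 'ing'
Decomposition: sub- (prefix: below) + head (root) + -ing (suffix: ongoing/result)
Total morphemes: 3

3 morphemes (sub- (prefix: below) + head (root) + -ing (suffix: ongoing/result))


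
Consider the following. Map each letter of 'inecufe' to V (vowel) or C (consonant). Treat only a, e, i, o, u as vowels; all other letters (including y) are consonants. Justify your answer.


Letter mapping: i = V, n = C, e = V, c = C, u = V, f = C, e = V.

VCVCVCV


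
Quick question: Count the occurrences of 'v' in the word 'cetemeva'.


Letter 'v' in 'cetemeva': found at position(s) 7 = 1 occurrence(s).

1


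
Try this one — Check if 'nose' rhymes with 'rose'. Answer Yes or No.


Rime (stressed vowel + following sounds) of 'nose': -ose = /oʊz/
Rime of 'rose': -ose = /oʊz/
/oʊz/ and /oʊz/ are the same ending sound, so the words rhyme.

Yes


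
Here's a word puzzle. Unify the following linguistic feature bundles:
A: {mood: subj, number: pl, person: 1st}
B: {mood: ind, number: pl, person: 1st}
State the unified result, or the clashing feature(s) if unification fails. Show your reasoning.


Compare features:
mood: A=subj vs B=ind -> CLASH
number: A=pl vs B=pl -> unified: pl
person: A=1st vs B=1st -> unified: 1st
Clash detected on feature 'mood' (subj vs ind); unification fails.

CLASH on 'mood' (subj vs ind)


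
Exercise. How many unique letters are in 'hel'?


Unique letters in 'hel': {e, h, l} = 3 distinct letters.

3


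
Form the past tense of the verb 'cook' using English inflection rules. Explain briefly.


Apply rule: Add -ed. 'cook' becomes 'cooked'.

cooked


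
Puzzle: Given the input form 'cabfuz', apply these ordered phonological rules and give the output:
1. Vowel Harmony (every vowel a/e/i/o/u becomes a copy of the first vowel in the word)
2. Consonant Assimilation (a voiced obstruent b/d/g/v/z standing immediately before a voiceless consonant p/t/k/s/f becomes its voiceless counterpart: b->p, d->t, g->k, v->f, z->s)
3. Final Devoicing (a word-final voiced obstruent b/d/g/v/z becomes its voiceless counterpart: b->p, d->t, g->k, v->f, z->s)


Starting form: 'cabfuz'
Rule 1: Vowel Harmony: all vowels become 'a' (matching first vowel). 'cabfuz' -> 'cabfaz'
Rule 2: Consonant Assimilation: voiced obstruent before voiceless consonant becomes voiceless ('bf' -> 'pf'). 'cabfaz' -> 'capfaz'
Rule 3: Final Devoicing: word-final voiced obstruent 'z' becomes voiceless 's'. 'capfaz' -> 'capfas'
Final form: 'capfas'

capfas


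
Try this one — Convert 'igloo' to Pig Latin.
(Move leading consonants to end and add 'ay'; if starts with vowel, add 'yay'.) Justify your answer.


'igloo' starts with a vowel, so add 'yay': 'iglooyay'.

iglooyay


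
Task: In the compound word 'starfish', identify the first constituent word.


Split 'starfish' into 'star' + 'fish'. The first part is 'star'.

star


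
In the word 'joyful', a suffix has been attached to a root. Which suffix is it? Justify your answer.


The word 'joyful' = 'joy' (root) + '-ful' (suffix). The suffix is '-ful'.

ful


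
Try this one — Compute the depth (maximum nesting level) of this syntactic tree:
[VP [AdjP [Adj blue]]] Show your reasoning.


Count bracket nesting levels:
'[' at pos 0: depth = 1
'[' at pos 4: depth = 2
'[' at pos 10: depth = 3
Maximum depth reached: 3

3


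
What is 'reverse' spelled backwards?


Reverse 'reverse' character by character: 'esrever'.

esrever


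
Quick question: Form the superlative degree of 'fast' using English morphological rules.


Apply superlative formation (add -est): 'fast' -> 'fastest'.

fastest


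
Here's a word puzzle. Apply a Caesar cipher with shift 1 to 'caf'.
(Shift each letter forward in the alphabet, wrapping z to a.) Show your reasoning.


Shift each letter by 1: c -> d, a -> b, f -> g. Result: 'dbg'.

dbg


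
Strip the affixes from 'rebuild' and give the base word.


Remove prefix 're' from 'rebuild' to get root 'build'.

build


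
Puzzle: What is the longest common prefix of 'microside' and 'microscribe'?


Compare from the start: 6 characters match: 'micros'. Mismatch at position 7: 'i' vs 'c'.

micros


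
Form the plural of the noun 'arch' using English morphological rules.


Apply rule: Add -es (sibilant/fricative ending). 'arch' becomes 'arches'.

arches


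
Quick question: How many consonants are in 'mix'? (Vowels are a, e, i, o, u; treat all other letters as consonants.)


Consonants in 'mix': m, x = 2 consonants.

2


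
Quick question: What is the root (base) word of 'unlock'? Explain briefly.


Remove prefix 'un' from 'unlock' to get root 'lock'.

lock


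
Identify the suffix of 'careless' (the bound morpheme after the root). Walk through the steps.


The word 'careless' = 'care' (root) + '-less' (suffix). The suffix is '-less'.

less


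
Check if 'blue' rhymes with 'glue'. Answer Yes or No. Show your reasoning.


Rime (stressed vowel + following sounds) of 'blue': -ue = /uː/
Rime of 'glue': -ue = /uː/
/uː/ and /uː/ are the same ending sound, so the words rhyme.

Yes


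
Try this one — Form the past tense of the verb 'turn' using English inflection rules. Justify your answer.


Apply rule: Add -ed. 'turn' becomes 'turned'.

turned


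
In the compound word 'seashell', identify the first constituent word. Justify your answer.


Split 'seashell' into 'sea' + 'shell'. The first part is 'sea'.

sea


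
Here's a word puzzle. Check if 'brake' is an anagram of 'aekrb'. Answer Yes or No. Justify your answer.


Sorted letters of 'brake': 'abekr'
Sorted letters of 'aekrb': 'abekr'
They match.

Yes


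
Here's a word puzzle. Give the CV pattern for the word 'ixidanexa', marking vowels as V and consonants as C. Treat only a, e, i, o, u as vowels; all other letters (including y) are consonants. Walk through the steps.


Letter mapping: i = V, x = C, i = V, d = C, a = V, n = C, e = V, x = C, a = V.

VCVCVCVCV


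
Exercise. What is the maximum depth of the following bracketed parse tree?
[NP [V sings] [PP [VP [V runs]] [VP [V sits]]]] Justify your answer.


Count bracket nesting levels:
'[' at pos 0: depth = 1
'[' at pos 4: depth = 2
'[' at pos 14: depth = 2
'[' at pos 18: depth = 3
'[' at pos 22: depth = 4
'[' at pos 32: depth = 3
'[' at pos 36: depth = 4
Maximum depth reached: 4

4


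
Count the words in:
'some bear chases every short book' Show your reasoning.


Split into words: some | bear | chases | every | short | book = 6 words.

6


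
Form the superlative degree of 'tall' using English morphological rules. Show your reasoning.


Apply superlative formation (add -est): 'tall' -> 'tallest'.

tallest


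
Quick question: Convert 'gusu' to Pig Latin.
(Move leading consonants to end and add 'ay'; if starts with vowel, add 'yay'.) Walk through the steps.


'gusu': move consonant cluster 'g' to end and add 'ay': 'usugay'.

usugay


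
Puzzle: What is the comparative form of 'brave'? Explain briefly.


Apply comparative formation (ends in e: add -r): 'brave' -> 'braver'.

braver


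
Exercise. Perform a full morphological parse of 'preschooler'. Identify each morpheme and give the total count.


Step 1: Identify prefix: 'pre' (meaning: before)
Step 2: Identify root: 'school'
Step 3: Identify suffix(es): 'er'
Decomposition: pre- (prefix: before) + school (root) + -er (suffix: one who)
Total morphemes: 3

3 morphemes (pre- (prefix: before) + school (root) + -er (suffix: one who))


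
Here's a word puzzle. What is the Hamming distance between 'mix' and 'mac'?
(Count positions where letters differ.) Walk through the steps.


Alignment:
Position 1: 'm' vs 'm' = match
Position 2: 'i' vs 'a' = DIFFER
Position 3: 'x' vs 'c' = DIFFER
Total differences: 2

2


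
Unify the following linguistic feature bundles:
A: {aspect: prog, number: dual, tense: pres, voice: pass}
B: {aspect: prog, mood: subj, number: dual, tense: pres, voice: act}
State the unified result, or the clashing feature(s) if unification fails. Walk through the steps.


Compare features:
aspect: A=prog vs B=prog -> unified: prog
mood: A=_ vs B=subj -> unified: subj
number: A=dual vs B=dual -> unified: dual
tense: A=pres vs B=pres -> unified: pres
voice: A=pass vs B=act -> CLASH
Clash detected on feature 'voice' (pass vs act); unification fails.

CLASH on 'voice' (pass vs act)


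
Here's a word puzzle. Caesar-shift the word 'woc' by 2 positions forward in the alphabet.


Shift each letter by 2: w -> y, o -> q, c -> e. Result: 'yqe'.

yqe


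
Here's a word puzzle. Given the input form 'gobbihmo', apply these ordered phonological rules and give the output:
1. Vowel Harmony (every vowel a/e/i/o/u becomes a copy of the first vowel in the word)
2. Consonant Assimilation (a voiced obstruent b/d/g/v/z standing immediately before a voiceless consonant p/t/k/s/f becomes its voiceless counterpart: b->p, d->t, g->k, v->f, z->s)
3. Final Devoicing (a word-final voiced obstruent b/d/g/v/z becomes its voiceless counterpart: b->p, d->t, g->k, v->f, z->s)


Starting form: 'gobbihmo'
Rule 1: Vowel Harmony: all vowels become 'o' (matching first vowel). 'gobbihmo' -> 'gobbohmo'
Rule 2: Consonant Assimilation: no voiced obstruent (b/d/g/v/z) stands immediately before a voiceless consonant (p/t/k/s/f). No change.
Rule 3: Final Devoicing: the word ends in the vowel 'o', not a consonant. No change.
Final form: 'gobbohmo'

gobbohmo


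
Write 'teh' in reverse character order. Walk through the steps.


Reverse 'teh' character by character: 'het'.

het


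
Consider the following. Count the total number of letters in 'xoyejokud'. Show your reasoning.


Spell out 'xoyejokud' and number each letter: x(1), o(2), y(3), e(4), j(5), o(6), k(7), u(8), d(9). Total: 9 letters.

9


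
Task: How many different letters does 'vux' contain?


Unique letters in 'vux': {u, v, x} = 3 distinct letters.

3


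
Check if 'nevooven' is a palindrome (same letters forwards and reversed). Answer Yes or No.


Forward: 'nevooven'
Reversed: 'nevooven'
They are identical.

Yes


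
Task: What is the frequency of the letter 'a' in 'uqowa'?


Letter 'a' in 'uqowa': found at position(s) 5 = 1 occurrence(s).

1


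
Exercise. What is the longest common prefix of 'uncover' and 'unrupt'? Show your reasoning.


Compare from the start: 2 characters match: 'un'. Mismatch at position 3: 'c' vs 'r'.

un


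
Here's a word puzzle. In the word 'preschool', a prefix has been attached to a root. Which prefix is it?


The word 'preschool' = 'pre' (prefix) + 'school' (root). The prefix is 'pre'.

pre


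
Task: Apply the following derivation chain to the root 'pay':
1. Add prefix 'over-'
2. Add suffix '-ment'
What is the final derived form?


Step 1: Add prefix 'over-' to 'pay' = 'overpay'
Step 2: Add suffix '-ment' to 'overpay' = 'overpayment'

overpayment


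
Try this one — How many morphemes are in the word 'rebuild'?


Decomposition: re- (prefix) + build (root) = 2 morpheme(s)

2 morphemes


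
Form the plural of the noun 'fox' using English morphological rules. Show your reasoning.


Apply rule: Add -es (sibilant/fricative ending). 'fox' becomes 'foxes'.

foxes


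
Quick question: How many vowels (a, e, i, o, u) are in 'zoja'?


Vowels in 'zoja': o, a = 2 vowels.

2


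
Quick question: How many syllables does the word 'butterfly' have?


Break 'butterfly' into syllables: but-ter-fly -> but | ter | fly = 3 syllables

3 syllables


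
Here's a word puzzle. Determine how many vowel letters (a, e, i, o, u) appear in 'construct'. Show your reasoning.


Vowels in 'construct': o, u = 2 vowels.

2


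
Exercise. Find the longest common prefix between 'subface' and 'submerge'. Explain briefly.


Compare from the start: 3 characters match: 'sub'. Mismatch at position 4: 'f' vs 'm'.

sub


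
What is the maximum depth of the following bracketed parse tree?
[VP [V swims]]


Count bracket nesting levels:
'[' at pos 0: depth = 1
'[' at pos 4: depth = 2
Maximum depth reached: 2

2


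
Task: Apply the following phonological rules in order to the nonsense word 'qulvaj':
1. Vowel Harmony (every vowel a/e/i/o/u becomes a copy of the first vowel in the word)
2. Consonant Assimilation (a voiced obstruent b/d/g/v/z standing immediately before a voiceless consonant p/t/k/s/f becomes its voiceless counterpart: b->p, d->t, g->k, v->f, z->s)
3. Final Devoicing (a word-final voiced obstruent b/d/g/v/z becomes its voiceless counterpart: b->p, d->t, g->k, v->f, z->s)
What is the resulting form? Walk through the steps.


Starting form: 'qulvaj'
Rule 1: Vowel Harmony: all vowels become 'u' (matching first vowel). 'qulvaj' -> 'qulvuj'
Rule 2: Consonant Assimilation: no voiced obstruent (b/d/g/v/z) stands immediately before a voiceless consonant (p/t/k/s/f). No change.
Rule 3: Final Devoicing: final consonant 'j' is not one of the voiced obstruents b/d/g/v/z. No change.
Final form: 'qulvuj'

qulvuj


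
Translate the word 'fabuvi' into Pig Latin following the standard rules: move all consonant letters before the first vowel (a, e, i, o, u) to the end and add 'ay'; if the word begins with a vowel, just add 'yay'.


'fabuvi': move consonant cluster 'f' to end and add 'ay': 'abuvifay'.

abuvifay


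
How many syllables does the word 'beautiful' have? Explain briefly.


Break 'beautiful' into syllables: beau-ti-ful -> beau | ti | ful = 3 syllables

3 syllables


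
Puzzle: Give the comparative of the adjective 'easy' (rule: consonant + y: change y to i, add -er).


Apply comparative formation (consonant + y: change y to i, add -er): 'easy' -> 'easier'.

easier


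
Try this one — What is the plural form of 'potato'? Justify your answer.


Apply rule: Add -es (consonant + o). 'potato' becomes 'potatoes'.

potatoes


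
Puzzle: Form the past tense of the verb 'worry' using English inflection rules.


Apply rule: Change -y to -ied. 'worry' becomes 'worried'.

worried


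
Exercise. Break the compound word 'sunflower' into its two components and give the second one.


Split 'sunflower' into 'sun' + 'flower'. The second part is 'flower'.

flower


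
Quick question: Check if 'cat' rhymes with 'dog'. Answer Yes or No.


Rime (stressed vowel + following sounds) of 'cat': -at = /æt/
Rime of 'dog': -og = /ɒg/
/æt/ and /ɒg/ are different ending sounds, so the words do not rhyme.

No


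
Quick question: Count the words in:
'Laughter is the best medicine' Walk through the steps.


Split into words: Laughter | is | the | best | medicine = 5 words.

5


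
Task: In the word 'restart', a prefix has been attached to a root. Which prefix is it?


The word 'restart' = 're' (prefix) + 'start' (root). The prefix is 're'.

re


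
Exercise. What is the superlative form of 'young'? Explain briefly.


Apply superlative formation (add -est): 'young' -> 'youngest'.

youngest


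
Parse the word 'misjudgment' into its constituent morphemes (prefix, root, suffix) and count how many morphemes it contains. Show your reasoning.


Step 1: Identify prefix: 'mis' (meaning: wrongly)
Step 2: Identify root: 'judge'
Step 3: Identify suffix(es): 'ment'
Decomposition: mis- (prefix: wrongly) + judge (root) + -ment (suffix: action/result)
Total morphemes: 3

3 morphemes (mis- (prefix: wrongly) + judge (root) + -ment (suffix: action/result))


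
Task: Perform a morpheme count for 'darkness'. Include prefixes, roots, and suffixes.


Decomposition: dark (root) + -ness (suffix) = 2 morpheme(s)

2 morphemes


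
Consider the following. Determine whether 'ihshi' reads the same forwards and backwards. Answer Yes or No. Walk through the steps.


Forward: 'ihshi'
Reversed: 'ihshi'
They are identical.

Yes


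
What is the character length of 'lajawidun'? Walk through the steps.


Spell out 'lajawidun' and number each letter: l(1), a(2), j(3), a(4), w(5), i(6), d(7), u(8), n(9). Total: 9 letters.

9


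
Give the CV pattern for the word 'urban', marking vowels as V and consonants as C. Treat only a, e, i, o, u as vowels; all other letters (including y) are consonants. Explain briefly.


Letter mapping: u = V, r = C, b = C, a = V, n = C.

VCCVC


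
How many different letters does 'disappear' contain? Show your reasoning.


Unique letters in 'disappear': {a, d, e, i, p, r, s} = 7 distinct letters.

7


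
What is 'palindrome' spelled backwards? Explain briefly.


Reverse 'palindrome' character by character: 'emordnilap'.

emordnilap


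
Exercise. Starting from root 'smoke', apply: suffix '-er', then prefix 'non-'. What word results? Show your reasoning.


Step 1: Add suffix '-er' to 'smoke' = 'smoker'
Step 2: Add prefix 'non-' to 'smoker' = 'nonsmoker'

nonsmoker


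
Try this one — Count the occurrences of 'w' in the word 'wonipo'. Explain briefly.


Letter 'w' in 'wonipo': found at position(s) 1 = 1 occurrence(s).

1


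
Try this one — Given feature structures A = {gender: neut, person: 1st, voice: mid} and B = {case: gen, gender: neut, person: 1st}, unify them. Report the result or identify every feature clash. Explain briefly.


Compare features:
case: A=_ vs B=gen -> unified: gen
gender: A=neut vs B=neut -> unified: neut
person: A=1st vs B=1st -> unified: 1st
voice: A=mid vs B=_ -> unified: mid
No clashes found.

Unified: {case: gen, gender: neut, person: 1st, voice: mid}


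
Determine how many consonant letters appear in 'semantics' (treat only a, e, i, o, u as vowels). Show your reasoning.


Consonants in 'semantics': s, m, n, t, c, s = 6 consonants.

6


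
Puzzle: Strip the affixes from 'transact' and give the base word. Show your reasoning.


Remove prefix 'trans' from 'transact' to get root 'act'.

act


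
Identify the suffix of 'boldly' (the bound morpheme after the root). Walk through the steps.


The word 'boldly' = 'bold' (root) + '-ly' (suffix). The suffix is '-ly'.

ly


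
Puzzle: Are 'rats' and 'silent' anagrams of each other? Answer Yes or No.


Sorted letters of 'rats': 'arst'
Sorted letters of 'silent': 'eilnst'
They do not match.

No


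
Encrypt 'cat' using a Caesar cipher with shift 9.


Shift each letter by 9: c -> l, a -> j, t -> c. Result: 'ljc'.

ljc


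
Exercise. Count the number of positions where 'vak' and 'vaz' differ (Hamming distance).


Alignment:
Position 1: 'v' vs 'v' = match
Position 2: 'a' vs 'a' = match
Position 3: 'k' vs 'z' = DIFFER
Total differences: 1

1


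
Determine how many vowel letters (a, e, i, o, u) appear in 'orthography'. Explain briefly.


Vowels in 'orthography': o, o, a = 3 vowels.

3


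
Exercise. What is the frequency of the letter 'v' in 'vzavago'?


Letter 'v' in 'vzavago': found at position(s) 1, 4 = 2 occurrence(s).

2


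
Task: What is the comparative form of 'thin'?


Apply comparative formation (double final consonant, add -er): 'thin' -> 'thinner'.

thinner


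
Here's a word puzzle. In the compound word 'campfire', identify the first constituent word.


Split 'campfire' into 'camp' + 'fire'. The first part is 'camp'.

camp


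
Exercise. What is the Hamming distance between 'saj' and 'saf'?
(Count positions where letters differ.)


Alignment:
Position 1: 's' vs 's' = match
Position 2: 'a' vs 'a' = match
Position 3: 'j' vs 'f' = DIFFER
Total differences: 1

1


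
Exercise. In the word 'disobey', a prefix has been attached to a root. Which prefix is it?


The word 'disobey' = 'dis' (prefix) + 'obey' (root). The prefix is 'dis'.

dis


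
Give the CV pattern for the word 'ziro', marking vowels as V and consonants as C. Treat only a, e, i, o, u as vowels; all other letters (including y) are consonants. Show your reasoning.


Letter mapping: z = C, i = V, r = C, o = V.

CVCV


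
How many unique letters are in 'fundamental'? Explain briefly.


Unique letters in 'fundamental': {a, d, e, f, l, m, n, t, u} = 9 distinct letters.

9


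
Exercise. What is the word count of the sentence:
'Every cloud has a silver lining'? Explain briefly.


Split into words: Every | cloud | has | a | silver | lining = 6 words.

6


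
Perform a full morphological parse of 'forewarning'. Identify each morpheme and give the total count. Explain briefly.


Step 1: Identify prefix: 'fore' (meaning: before/front)
Step 2: Identify root: 'warn'
Step 3: Identify suffix(es): 'ing'
Decomposition: fore- (prefix: before/front) + warn (root) + -ing (suffix: ongoing action)
Total morphemes: 3

3 morphemes (fore- (prefix: before/front) + warn (root) + -ing (suffix: ongoing action))


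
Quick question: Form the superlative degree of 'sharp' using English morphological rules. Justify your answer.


Apply superlative formation (add -est): 'sharp' -> 'sharpest'.

sharpest


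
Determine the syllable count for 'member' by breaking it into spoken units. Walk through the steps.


Break 'member' into syllables: mem-ber -> mem | ber = 2 syllables

2 syllables


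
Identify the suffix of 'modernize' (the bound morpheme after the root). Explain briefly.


The word 'modernize' = 'modern' (root) + '-ize' (suffix). The suffix is '-ize'.

ize


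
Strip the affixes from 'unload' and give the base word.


Remove prefix 'un' from 'unload' to get root 'load'.

load


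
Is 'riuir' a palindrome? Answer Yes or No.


Forward: 'riuir'
Reversed: 'riuir'
They are identical.

Yes


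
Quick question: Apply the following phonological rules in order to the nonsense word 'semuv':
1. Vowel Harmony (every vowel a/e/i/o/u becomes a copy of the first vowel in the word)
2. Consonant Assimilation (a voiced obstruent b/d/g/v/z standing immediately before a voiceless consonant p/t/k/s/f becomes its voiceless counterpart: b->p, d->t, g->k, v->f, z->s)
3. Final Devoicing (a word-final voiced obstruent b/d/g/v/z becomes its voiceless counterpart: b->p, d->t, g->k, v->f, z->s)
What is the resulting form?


Starting form: 'semuv'
Rule 1: Vowel Harmony: all vowels become 'e' (matching first vowel). 'semuv' -> 'semev'
Rule 2: Consonant Assimilation: no voiced obstruent (b/d/g/v/z) stands immediately before a voiceless consonant (p/t/k/s/f). No change.
Rule 3: Final Devoicing: word-final voiced obstruent 'v' becomes voiceless 'f'. 'semev' -> 'semef'
Final form: 'semef'

semef


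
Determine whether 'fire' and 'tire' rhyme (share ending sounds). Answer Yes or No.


Rime (stressed vowel + following sounds) of 'fire': -ire = /aɪər/
Rime of 'tire': -ire = /aɪər/
/aɪər/ and /aɪər/ are the same ending sound, so the words rhyme.

Yes


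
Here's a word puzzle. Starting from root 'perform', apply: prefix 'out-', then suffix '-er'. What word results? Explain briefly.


Step 1: Add prefix 'out-' to 'perform' = 'outperform'
Step 2: Add suffix '-er' to 'outperform' = 'outperformer'

outperformer


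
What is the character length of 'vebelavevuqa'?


Spell out 'vebelavevuqa' and number each letter: v(1), e(2), b(3), e(4), l(5), a(6), v(7), e(8), v(9), u(10), q(11), a(12). Total: 12 letters.

12


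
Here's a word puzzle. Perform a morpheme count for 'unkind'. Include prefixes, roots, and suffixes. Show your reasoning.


Decomposition: un- (prefix) + kind (root) = 2 morpheme(s)

2 morphemes


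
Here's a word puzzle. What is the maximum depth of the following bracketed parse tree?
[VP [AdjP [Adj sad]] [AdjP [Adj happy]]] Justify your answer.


Count bracket nesting levels:
'[' at pos 0: depth = 1
'[' at pos 4: depth = 2
'[' at pos 10: depth = 3
'[' at pos 21: depth = 2
'[' at pos 27: depth = 3
Maximum depth reached: 3

3


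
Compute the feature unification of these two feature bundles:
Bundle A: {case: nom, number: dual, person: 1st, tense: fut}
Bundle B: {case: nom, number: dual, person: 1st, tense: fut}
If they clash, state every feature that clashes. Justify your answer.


Compare features:
case: A=nom vs B=nom -> unified: nom
number: A=dual vs B=dual -> unified: dual
person: A=1st vs B=1st -> unified: 1st
tense: A=fut vs B=fut -> unified: fut
No clashes found.

Unified: {case: nom, number: dual, person: 1st, tense: fut}


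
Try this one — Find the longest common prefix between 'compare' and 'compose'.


Compare from the start: 4 characters match: 'comp'. Mismatch at position 5: 'a' vs 'o'.

comp


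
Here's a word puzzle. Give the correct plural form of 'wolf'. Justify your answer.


Apply rule: Change -f to -ves. 'wolf' becomes 'wolves'.

wolves


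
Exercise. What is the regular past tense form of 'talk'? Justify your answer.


Apply rule: Add -ed. 'talk' becomes 'talked'.

talked


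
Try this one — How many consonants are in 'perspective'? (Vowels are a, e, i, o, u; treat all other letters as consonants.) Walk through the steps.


Consonants in 'perspective': p, r, s, p, c, t, v = 7 consonants.

7


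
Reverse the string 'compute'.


Reverse 'compute' character by character: 'etupmoc'.

etupmoc


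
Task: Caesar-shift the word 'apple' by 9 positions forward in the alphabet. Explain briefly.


Shift each letter by 9: a -> j, p -> y, p -> y, l -> u, e -> n. Result: 'jyyun'.

jyyun


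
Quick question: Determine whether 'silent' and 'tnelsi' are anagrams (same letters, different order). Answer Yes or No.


Sorted letters of 'silent': 'eilnst'
Sorted letters of 'tnelsi': 'eilnst'
They match.

Yes


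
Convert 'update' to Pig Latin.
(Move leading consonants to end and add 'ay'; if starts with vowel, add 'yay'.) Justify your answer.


'update' starts with a vowel, so add 'yay': 'updateyay'.

updateyay


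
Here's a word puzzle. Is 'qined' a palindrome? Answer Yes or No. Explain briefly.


Forward: 'qined'
Reversed: 'deniq'
They differ.

No


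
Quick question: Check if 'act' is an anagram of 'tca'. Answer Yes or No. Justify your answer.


Sorted letters of 'act': 'act'
Sorted letters of 'tca': 'act'
They match.

Yes


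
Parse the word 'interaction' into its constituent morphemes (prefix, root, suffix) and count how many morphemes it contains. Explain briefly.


Step 1: Identify prefix: 'inter' (meaning: between)
Step 2: Identify root: 'act'
Step 3: Identify suffix(es): 'ion'
Decomposition: inter- (prefix: between) + act (root) + -ion (suffix: act of)
Total morphemes: 3

3 morphemes (inter- (prefix: between) + act (root) + -ion (suffix: act of))


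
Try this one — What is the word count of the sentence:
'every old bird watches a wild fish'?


Split into words: every | old | bird | watches | a | wild | fish = 7 words.

7
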